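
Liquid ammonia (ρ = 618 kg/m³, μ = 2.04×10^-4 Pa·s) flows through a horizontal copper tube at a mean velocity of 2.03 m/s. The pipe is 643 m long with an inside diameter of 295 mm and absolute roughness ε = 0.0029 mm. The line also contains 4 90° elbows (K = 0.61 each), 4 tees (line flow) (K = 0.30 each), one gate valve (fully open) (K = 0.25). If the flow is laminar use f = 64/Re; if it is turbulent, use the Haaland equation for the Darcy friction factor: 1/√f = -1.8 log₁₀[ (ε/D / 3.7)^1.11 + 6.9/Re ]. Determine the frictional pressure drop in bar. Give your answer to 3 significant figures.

Reynolds number Re = ρVD/μ = 618 · 2.03 · 0.295 / 0.000204 = 1.814e+06.
Re > 4000 → turbulent. Relative roughness ε/D = 2.9e-06/0.295 = 9.83e-06. Haaland: 1/√f = -1.8 log₁₀[(9.83e-06/3.7)^1.11 + 6.9/1.814e+06] = -1.8 log₁₀[6.47e-07 + 3.8e-06] = 9.633, so f = 0.01078.
Total minor-loss coefficient ΣK = 4·0.61 + 4·0.3 + 1·0.25 = 3.89.
ΔP = [f·L/D + ΣK]·(ρV²/2) = [0.01078·643/0.295 + 3.89]·(618·2.03²/2) = [23.49 + 3.89]·1273 = 3.486e+04 Pa.
ΔP = 3.486e+04 Pa = 0.349 bar.

ΔP ≈ 0.349 bar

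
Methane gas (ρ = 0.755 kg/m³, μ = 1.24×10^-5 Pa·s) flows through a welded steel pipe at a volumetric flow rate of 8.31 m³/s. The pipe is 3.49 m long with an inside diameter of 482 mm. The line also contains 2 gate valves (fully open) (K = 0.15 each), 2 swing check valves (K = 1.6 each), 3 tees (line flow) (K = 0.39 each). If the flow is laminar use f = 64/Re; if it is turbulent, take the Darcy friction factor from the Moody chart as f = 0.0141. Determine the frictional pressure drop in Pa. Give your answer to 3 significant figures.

ΔP ≈ 3740 Pa

Cross-sectional area A = πD²/4 = π(0.482)²/4 = 0.1825 m²; mean velocity V = Q/A = 8.31/0.1825 = 45.54 m/s.
Reynolds number Re = ρVD/μ = 0.755 · 45.54 · 0.482 / 1.24e-05 = 1.337e+06.
Re > 4000 → turbulent; use the Moody-chart value f = 0.0141.
Total minor-loss coefficient ΣK = 2·0.15 + 2·1.6 + 3·0.39 = 4.67.
ΔP = [f·L/D + ΣK]·(ρV²/2) = [0.0141·3.49/0.482 + 4.67]·(0.755·45.54²/2) = [0.1021 + 4.67]·783 = 3736 Pa.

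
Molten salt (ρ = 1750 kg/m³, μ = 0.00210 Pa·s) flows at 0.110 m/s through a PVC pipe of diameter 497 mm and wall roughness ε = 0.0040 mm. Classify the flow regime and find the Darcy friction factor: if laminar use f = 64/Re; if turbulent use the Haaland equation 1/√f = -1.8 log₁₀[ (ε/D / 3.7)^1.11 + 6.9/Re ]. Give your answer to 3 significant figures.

Re = ρVD/μ = 1750·0.11·0.497/0.0021 = 4.556e+04.
Re > 4000 → turbulent. ε/D = 4e-06/0.497 = 8.05e-06; Haaland: 1/√f = -1.8 log₁₀[5.18e-07 + 0.000151] = 6.873, so f = 0.02117.

f ≈ 0.0212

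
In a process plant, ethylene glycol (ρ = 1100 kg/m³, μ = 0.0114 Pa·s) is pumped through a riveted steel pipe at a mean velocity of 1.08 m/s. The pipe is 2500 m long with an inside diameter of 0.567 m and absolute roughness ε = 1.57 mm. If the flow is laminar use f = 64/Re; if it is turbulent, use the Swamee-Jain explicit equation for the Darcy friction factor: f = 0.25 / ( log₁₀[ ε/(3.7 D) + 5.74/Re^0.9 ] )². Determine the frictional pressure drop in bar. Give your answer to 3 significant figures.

Reynolds number Re = ρVD/μ = 1100 · 1.08 · 0.567 / 0.0114 = 5.909e+04.
Re > 4000 → turbulent. Relative roughness ε/D = 0.00157/0.567 = 0.00277. Swamee-Jain: f = 0.25/(log₁₀[0.00277/3.7 + 5.74/5.909e+04^0.9])² = 0.25/(log₁₀[0.000748 + 0.000291])² = 0.25/(-2.983)² = 0.02809.
Darcy-Weisbach: ΔP = f(L/D)(ρV²/2) = 0.02809·(2500/0.567)·(1100·1.08²/2) = 0.02809·4409·641.5 = 7.947e+04 Pa.
ΔP = 7.947e+04 Pa = 0.795 bar.

ΔP ≈ 0.795 bar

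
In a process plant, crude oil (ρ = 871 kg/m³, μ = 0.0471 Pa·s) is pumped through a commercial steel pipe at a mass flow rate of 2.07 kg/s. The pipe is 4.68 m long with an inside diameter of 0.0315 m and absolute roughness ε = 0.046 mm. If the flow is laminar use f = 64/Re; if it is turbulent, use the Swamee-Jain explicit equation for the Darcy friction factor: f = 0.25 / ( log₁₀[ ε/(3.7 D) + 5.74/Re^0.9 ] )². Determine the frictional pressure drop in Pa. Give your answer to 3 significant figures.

A = πD²/4 = π(0.0315)²/4 = 0.0007793 m²; mean velocity V = ṁ/(ρA) = 2.07/(871 · 0.0007793) = 3.05 m/s.
Reynolds number Re = ρVD/μ = 871 · 3.05 · 0.0315 / 0.0471 = 1776.
Re < 2300 → laminar flow, so f = 64/Re = 64/1776 = 0.03603 (the turbulent correlation is not needed).
Darcy-Weisbach: ΔP = f(L/D)(ρV²/2) = 0.03603·(4.68/0.0315)·(871·3.05²/2) = 0.03603·148.6·4050 = 2.168e+04 Pa.

ΔP ≈ 21700 Pa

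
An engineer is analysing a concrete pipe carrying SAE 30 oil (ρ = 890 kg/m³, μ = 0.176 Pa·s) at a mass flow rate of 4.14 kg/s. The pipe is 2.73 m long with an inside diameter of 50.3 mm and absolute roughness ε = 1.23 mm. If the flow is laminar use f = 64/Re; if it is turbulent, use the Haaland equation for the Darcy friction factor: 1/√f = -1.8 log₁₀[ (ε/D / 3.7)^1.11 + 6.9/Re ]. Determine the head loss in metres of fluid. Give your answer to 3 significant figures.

A = πD²/4 = π(0.0503)²/4 = 0.001987 m²; mean velocity V = ṁ/(ρA) = 4.14/(890 · 0.001987) = 2.341 m/s.
Reynolds number Re = ρVD/μ = 890 · 2.341 · 0.0503 / 0.176 = 595.4.
Re < 2300 → laminar flow, so f = 64/Re = 64/595.4 = 0.1075 (the turbulent correlation is not needed).
Darcy-Weisbach: ΔP = f(L/D)(ρV²/2) = 0.1075·(2.73/0.0503)·(890·2.341²/2) = 0.1075·54.27·2439 = 1.423e+04 Pa.
Head loss h_f = ΔP/(ρg) = 1.423e+04/(890·9.81) = 1.63 m.

h_f ≈ 1.63 m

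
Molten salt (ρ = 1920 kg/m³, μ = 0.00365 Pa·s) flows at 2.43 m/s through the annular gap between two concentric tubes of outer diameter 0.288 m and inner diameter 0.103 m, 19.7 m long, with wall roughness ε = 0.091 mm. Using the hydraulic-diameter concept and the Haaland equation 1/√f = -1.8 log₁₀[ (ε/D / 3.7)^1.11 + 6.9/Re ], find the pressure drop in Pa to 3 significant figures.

Hydraulic diameter D_h = 4A/P = D_o - D_i = 0.288 - 0.103 = 0.185 m.
Re = ρVD_h/μ = 1920·2.43·0.185/0.00365 = 2.365e+05.
ε/D_h = 9.1e-05/0.185 = 0.000492; Haaland gives 1/√f = -1.8 log₁₀[4.98e-05+2.92e-05] = 7.384, so f = 0.01834.
ΔP = f(L/D_h)(ρV²/2) = 0.01834·19.7/0.185·5669 = 1.107e+04 Pa.

ΔP ≈ 11100 Pa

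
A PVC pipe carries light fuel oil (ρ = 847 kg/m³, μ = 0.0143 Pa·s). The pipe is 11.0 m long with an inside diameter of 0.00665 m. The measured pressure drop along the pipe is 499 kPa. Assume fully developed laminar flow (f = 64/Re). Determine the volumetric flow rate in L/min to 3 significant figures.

For laminar flow, f = 64/Re with Re = ρVD/μ, so Darcy-Weisbach reduces to ΔP = 32μLV/D². Solving for V: V = ΔP·D²/(32μL) = 4.99e+05·(0.00665)²/(32·0.0143·11) = 4.384 m/s.
Check: Re = ρVD/μ = 847·4.384·0.00665/0.0143 = 1727 < 2300, so the laminar assumption holds.
Q = V·A = 4.384·(π/4·0.00665²) = 0.0001523 m³/s = 9.14 L/min.

Q ≈ 9.14 L/min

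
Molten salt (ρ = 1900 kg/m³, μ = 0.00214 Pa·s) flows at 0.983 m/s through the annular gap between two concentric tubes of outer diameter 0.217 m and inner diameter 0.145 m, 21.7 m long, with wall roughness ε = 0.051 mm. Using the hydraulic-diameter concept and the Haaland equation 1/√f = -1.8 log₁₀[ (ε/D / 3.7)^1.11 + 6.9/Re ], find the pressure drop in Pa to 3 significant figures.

ΔP ≈ 6120 Pa

Hydraulic diameter D_h = 4A/P = D_o - D_i = 0.217 - 0.145 = 0.072 m.
Re = ρVD_h/μ = 1900·0.983·0.072/0.00214 = 6.284e+04.
ε/D_h = 5.1e-05/0.072 = 0.000708; Haaland gives 1/√f = -1.8 log₁₀[7.47e-05+0.00011] = 6.721, so f = 0.02214.
ΔP = f(L/D_h)(ρV²/2) = 0.02214·21.7/0.072·918 = 6124 Pa.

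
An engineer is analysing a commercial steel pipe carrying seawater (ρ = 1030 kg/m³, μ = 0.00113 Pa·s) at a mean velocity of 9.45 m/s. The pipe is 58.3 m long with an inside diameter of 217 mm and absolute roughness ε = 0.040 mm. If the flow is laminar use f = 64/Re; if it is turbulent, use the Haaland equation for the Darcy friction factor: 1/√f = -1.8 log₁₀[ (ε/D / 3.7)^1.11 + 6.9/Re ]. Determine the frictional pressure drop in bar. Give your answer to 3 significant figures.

ΔP ≈ 1.73 bar

Reynolds number Re = ρVD/μ = 1030 · 9.45 · 0.217 / 0.00113 = 1.869e+06.
Re > 4000 → turbulent. Relative roughness ε/D = 4e-05/0.217 = 0.000184. Haaland: 1/√f = -1.8 log₁₀[(0.000184/3.7)^1.11 + 6.9/1.869e+06] = -1.8 log₁₀[1.68e-05 + 3.69e-06] = 8.441, so f = 0.01404.
Darcy-Weisbach: ΔP = f(L/D)(ρV²/2) = 0.01404·(58.3/0.217)·(1030·9.45²/2) = 0.01404·268.7·4.599e+04 = 1.734e+05 Pa.
ΔP = 1.734e+05 Pa = 1.73 bar.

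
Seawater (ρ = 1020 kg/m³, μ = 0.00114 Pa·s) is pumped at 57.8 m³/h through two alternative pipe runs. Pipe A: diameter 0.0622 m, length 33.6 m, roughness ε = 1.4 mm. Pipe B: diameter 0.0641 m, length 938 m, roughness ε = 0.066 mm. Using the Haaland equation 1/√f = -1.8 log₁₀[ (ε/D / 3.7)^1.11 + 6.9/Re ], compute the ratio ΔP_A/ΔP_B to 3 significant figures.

ΔP_A/ΔP_B ≈ 0.103

Pipe A: V = Q/A = 0.01606/0.003039 = 5.284 m/s; Re = 2.941e+05; ε/D = 0.0225; Haaland → f = 0.05114; ΔP_A = f(L/D)(ρV²/2) = 3.934e+05 Pa.
Pipe B: V = Q/A = 0.01606/0.003227 = 4.975 m/s; Re = 2.853e+05; ε/D = 0.00103; Haaland → f = 0.02069; ΔP_B = f(L/D)(ρV²/2) = 3.822e+06 Pa.
ΔP_A/ΔP_B = 3.934e+05/3.822e+06 = 0.103.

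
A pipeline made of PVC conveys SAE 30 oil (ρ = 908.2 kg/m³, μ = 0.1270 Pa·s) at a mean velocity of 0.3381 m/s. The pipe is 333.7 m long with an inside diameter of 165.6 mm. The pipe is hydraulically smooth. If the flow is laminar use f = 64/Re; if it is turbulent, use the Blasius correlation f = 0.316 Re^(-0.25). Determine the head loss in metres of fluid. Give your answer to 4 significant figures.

Reynolds number Re = ρVD/μ = 908.2 · 0.3381 · 0.1656 / 0.127 = 400.4.
Re < 2300 → laminar flow, so f = 64/Re = 64/400.4 = 0.1598 (the turbulent correlation is not needed).
Darcy-Weisbach: ΔP = f(L/D)(ρV²/2) = 0.1598·(333.7/0.1656)·(908.2·0.3381²/2) = 0.1598·2015·51.91 = 1.672e+04 Pa.
Head loss h_f = ΔP/(ρg) = 1.672e+04/(908.2·9.81) = 1.877 m.

h_f ≈ 1.877 m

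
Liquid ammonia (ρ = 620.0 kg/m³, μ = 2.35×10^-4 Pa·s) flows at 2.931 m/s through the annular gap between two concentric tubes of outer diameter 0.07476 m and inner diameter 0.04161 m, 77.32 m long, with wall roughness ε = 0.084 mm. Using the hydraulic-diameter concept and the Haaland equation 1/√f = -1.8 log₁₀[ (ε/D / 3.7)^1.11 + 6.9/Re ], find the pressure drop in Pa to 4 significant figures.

Hydraulic diameter D_h = 4A/P = D_o - D_i = 0.07476 - 0.04161 = 0.03315 m.
Re = ρVD_h/μ = 620·2.931·0.03315/0.000235 = 2.563e+05.
ε/D_h = 8.4e-05/0.03315 = 0.00253; Haaland gives 1/√f = -1.8 log₁₀[0.000307+2.69e-05] = 6.257, so f = 0.02554.
ΔP = f(L/D_h)(ρV²/2) = 0.02554·77.32/0.03315·2663 = 1.587e+05 Pa.

ΔP ≈ 158700 Pa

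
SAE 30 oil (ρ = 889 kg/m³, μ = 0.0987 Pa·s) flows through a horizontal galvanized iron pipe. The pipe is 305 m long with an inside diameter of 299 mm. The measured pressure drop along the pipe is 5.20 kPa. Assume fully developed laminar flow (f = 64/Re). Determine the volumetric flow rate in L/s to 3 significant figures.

For laminar flow, f = 64/Re with Re = ρVD/μ, so Darcy-Weisbach reduces to ΔP = 32μLV/D². Solving for V: V = ΔP·D²/(32μL) = 5200·(0.299)²/(32·0.0987·305) = 0.4826 m/s.
Check: Re = ρVD/μ = 889·0.4826·0.299/0.0987 = 1300 < 2300, so the laminar assumption holds.
Q = V·A = 0.4826·(π/4·0.299²) = 0.03389 m³/s = 33.9 L/s.

Q ≈ 33.9 L/s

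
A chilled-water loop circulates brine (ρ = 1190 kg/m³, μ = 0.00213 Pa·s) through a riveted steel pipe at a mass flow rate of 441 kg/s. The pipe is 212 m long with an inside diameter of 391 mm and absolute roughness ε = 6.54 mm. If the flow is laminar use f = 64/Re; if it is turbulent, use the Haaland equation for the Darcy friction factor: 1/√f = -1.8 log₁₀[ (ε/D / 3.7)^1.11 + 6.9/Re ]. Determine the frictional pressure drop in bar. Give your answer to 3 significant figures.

A = πD²/4 = π(0.391)²/4 = 0.1201 m²; mean velocity V = ṁ/(ρA) = 441/(1190 · 0.1201) = 3.086 m/s.
Reynolds number Re = ρVD/μ = 1190 · 3.086 · 0.391 / 0.00213 = 6.742e+05.
Re > 4000 → turbulent. Relative roughness ε/D = 0.00654/0.391 = 0.0167. Haaland: 1/√f = -1.8 log₁₀[(0.0167/3.7)^1.11 + 6.9/6.742e+05] = -1.8 log₁₀[0.0025 + 1.02e-05] = 4.682, so f = 0.04562.
Darcy-Weisbach: ΔP = f(L/D)(ρV²/2) = 0.04562·(212/0.391)·(1190·3.086²/2) = 0.04562·542.2·5668 = 1.402e+05 Pa.
ΔP = 1.402e+05 Pa = 1.40 bar.

ΔP ≈ 1.40 bar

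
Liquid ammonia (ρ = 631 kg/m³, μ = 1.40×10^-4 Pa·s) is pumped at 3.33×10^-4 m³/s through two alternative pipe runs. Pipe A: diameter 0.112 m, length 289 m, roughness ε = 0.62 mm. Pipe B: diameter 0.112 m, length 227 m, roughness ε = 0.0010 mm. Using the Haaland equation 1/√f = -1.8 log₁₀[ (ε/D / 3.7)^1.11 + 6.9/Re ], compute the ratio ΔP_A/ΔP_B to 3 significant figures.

ΔP_A/ΔP_B ≈ 1.69

Pipe A: V = Q/A = 0.000333/0.009852 = 0.0338 m/s; Re = 1.706e+04; ε/D = 0.00554; Haaland → f = 0.03559; ΔP_A = f(L/D)(ρV²/2) = 33.11 Pa.
Pipe B: V = Q/A = 0.000333/0.009852 = 0.0338 m/s; Re = 1.706e+04; ε/D = 8.93e-06; Haaland → f = 0.02682; ΔP_B = f(L/D)(ρV²/2) = 19.59 Pa.
ΔP_A/ΔP_B = 33.11/19.59 = 1.69.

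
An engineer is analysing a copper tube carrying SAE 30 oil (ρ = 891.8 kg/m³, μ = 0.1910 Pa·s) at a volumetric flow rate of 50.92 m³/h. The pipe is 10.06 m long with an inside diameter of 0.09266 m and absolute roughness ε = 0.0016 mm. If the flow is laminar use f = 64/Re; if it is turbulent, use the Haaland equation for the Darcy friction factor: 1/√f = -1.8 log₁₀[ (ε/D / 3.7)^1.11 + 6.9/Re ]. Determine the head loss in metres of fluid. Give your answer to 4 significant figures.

h_f ≈ 1.717 m

Q = 50.92 m³/h = 50.92/3600 = 0.01414 m³/s.
Cross-sectional area A = πD²/4 = π(0.09266)²/4 = 0.006743 m²; mean velocity V = Q/A = 0.01414/0.006743 = 2.098 m/s.
Reynolds number Re = ρVD/μ = 891.8 · 2.098 · 0.09266 / 0.191 = 907.5.
Re < 2300 → laminar flow, so f = 64/Re = 64/907.5 = 0.07052 (the turbulent correlation is not needed).
Darcy-Weisbach: ΔP = f(L/D)(ρV²/2) = 0.07052·(10.06/0.09266)·(891.8·2.098²/2) = 0.07052·108.6·1962 = 1.502e+04 Pa.
Head loss h_f = ΔP/(ρg) = 1.502e+04/(891.8·9.81) = 1.717 m.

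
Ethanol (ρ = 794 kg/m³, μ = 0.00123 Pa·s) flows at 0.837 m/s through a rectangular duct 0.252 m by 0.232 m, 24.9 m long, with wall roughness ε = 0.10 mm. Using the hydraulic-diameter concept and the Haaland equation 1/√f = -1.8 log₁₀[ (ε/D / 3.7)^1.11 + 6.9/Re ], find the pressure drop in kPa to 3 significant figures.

Hydraulic diameter D_h = 4A/P = 4·(0.252·0.232)/(2·(0.252+0.232)) = 0.2339/0.968 = 0.2416 m.
Re = ρVD_h/μ = 794·0.837·0.2416/0.00123 = 1.305e+05.
ε/D_h = 0.0001/0.2416 = 0.000414; Haaland gives 1/√f = -1.8 log₁₀[4.11e-05+5.29e-05] = 7.249, so f = 0.01903.
ΔP = f(L/D_h)(ρV²/2) = 0.01903·24.9/0.2416·278.1 = 545.6 Pa.
ΔP = 0.546 kPa.

ΔP ≈ 0.546 kPa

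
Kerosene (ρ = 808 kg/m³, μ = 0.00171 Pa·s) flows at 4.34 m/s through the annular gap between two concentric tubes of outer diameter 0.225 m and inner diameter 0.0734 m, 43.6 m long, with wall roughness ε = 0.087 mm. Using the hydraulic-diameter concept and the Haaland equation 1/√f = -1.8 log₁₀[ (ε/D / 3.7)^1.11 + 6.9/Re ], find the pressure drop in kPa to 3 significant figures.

Hydraulic diameter D_h = 4A/P = D_o - D_i = 0.225 - 0.0734 = 0.1516 m.
Re = ρVD_h/μ = 808·4.34·0.1516/0.00171 = 3.109e+05.
ε/D_h = 8.7e-05/0.1516 = 0.000574; Haaland gives 1/√f = -1.8 log₁₀[5.91e-05+2.22e-05] = 7.362, so f = 0.01845.
ΔP = f(L/D_h)(ρV²/2) = 0.01845·43.6/0.1516·7610 = 4.038e+04 Pa.
ΔP = 40.4 kPa.

ΔP ≈ 40.4 kPa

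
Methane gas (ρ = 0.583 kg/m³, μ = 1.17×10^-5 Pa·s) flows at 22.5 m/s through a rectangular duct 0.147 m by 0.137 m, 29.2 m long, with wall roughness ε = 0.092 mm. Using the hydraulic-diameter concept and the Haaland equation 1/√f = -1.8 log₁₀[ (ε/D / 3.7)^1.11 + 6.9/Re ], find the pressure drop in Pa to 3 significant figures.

ΔP ≈ 600 Pa

Hydraulic diameter D_h = 4A/P = 4·(0.147·0.137)/(2·(0.147+0.137)) = 0.08056/0.568 = 0.1418 m.
Re = ρVD_h/μ = 0.583·22.5·0.1418/1.17e-05 = 1.59e+05.
ε/D_h = 9.2e-05/0.1418 = 0.000649; Haaland gives 1/√f = -1.8 log₁₀[6.77e-05+4.34e-05] = 7.118, so f = 0.01974.
ΔP = f(L/D_h)(ρV²/2) = 0.01974·29.2/0.1418·147.6 = 599.7 Pa.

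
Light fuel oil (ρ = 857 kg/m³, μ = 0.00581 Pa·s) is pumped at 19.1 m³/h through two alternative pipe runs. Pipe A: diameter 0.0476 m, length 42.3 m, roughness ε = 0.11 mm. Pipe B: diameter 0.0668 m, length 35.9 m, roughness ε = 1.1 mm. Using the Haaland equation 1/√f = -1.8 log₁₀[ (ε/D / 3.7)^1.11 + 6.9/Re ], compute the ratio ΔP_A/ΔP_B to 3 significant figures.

Pipe A: V = Q/A = 0.005306/0.00178 = 2.981 m/s; Re = 2.093e+04; ε/D = 0.00231; Haaland → f = 0.02983; ΔP_A = f(L/D)(ρV²/2) = 1.01e+05 Pa.
Pipe B: V = Q/A = 0.005306/0.003505 = 1.514 m/s; Re = 1.492e+04; ε/D = 0.0165; Haaland → f = 0.04802; ΔP_B = f(L/D)(ρV²/2) = 2.534e+04 Pa.
ΔP_A/ΔP_B = 1.01e+05/2.534e+04 = 3.98.

ΔP_A/ΔP_B ≈ 3.98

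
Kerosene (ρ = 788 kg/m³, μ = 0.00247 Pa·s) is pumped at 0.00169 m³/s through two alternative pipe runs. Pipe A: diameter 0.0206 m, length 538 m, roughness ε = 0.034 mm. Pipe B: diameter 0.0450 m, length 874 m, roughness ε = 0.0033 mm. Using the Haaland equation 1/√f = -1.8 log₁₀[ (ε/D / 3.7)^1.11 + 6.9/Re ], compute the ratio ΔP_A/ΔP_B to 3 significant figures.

Pipe A: V = Q/A = 0.00169/0.0003333 = 5.071 m/s; Re = 3.332e+04; ε/D = 0.00165; Haaland → f = 0.0267; ΔP_A = f(L/D)(ρV²/2) = 7.063e+06 Pa.
Pipe B: V = Q/A = 0.00169/0.00159 = 1.063 m/s; Re = 1.526e+04; ε/D = 7.33e-05; Haaland → f = 0.02769; ΔP_B = f(L/D)(ρV²/2) = 2.392e+05 Pa.
ΔP_A/ΔP_B = 7.063e+06/2.392e+05 = 29.5.

ΔP_A/ΔP_B ≈ 29.5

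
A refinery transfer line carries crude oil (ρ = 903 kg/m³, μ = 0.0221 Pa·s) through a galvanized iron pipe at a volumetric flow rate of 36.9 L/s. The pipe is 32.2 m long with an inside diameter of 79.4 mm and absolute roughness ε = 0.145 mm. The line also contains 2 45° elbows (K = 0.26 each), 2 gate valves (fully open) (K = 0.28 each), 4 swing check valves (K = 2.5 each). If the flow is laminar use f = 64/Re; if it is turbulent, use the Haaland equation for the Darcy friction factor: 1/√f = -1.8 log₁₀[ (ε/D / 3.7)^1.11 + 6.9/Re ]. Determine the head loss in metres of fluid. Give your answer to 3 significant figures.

h_f ≈ 63.9 m

Q = 36.9 L/s = 36.9/1000 = 0.0369 m³/s.
Cross-sectional area A = πD²/4 = π(0.0794)²/4 = 0.004951 m²; mean velocity V = Q/A = 0.0369/0.004951 = 7.452 m/s.
Reynolds number Re = ρVD/μ = 903 · 7.452 · 0.0794 / 0.0221 = 2.418e+04.
Re > 4000 → turbulent. Relative roughness ε/D = 0.000145/0.0794 = 0.00183. Haaland: 1/√f = -1.8 log₁₀[(0.00183/3.7)^1.11 + 6.9/2.418e+04] = -1.8 log₁₀[0.000214 + 0.000285] = 5.943, so f = 0.02831.
Total minor-loss coefficient ΣK = 2·0.26 + 2·0.28 + 4·2.5 = 11.1.
ΔP = [f·L/D + ΣK]·(ρV²/2) = [0.02831·32.2/0.0794 + 11.1]·(903·7.452²/2) = [11.48 + 11.1]·2.508e+04 = 5.657e+05 Pa.
Head loss h_f = ΔP/(ρg) = 5.657e+05/(903·9.81) = 63.9 m.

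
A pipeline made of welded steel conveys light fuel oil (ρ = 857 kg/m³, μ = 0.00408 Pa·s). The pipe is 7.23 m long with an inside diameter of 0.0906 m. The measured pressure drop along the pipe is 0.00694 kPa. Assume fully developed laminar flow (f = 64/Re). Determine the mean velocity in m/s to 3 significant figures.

For laminar flow, f = 64/Re with Re = ρVD/μ, so Darcy-Weisbach reduces to ΔP = 32μLV/D². Solving for V: V = ΔP·D²/(32μL) = 6.94·(0.0906)²/(32·0.00408·7.23) = 0.06035 m/s.
Check: Re = ρVD/μ = 857·0.06035·0.0906/0.00408 = 1148 < 2300, so the laminar assumption holds.

V ≈ 0.0603 m/s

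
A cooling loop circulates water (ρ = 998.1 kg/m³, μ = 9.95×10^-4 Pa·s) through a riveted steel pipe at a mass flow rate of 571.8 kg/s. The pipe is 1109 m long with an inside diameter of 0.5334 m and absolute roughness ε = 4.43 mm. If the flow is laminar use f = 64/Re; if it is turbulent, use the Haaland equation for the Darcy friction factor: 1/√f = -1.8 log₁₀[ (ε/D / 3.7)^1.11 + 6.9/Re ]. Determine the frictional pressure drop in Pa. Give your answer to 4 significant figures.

ΔP ≈ 243800 Pa

A = πD²/4 = π(0.5334)²/4 = 0.2235 m²; mean velocity V = ṁ/(ρA) = 571.8/(998.1 · 0.2235) = 2.564 m/s.
Reynolds number Re = ρVD/μ = 998.1 · 2.564 · 0.5334 / 0.000995 = 1.372e+06.
Re > 4000 → turbulent. Relative roughness ε/D = 0.00443/0.5334 = 0.00831. Haaland: 1/√f = -1.8 log₁₀[(0.00831/3.7)^1.11 + 6.9/1.372e+06] = -1.8 log₁₀[0.00115 + 5.03e-06] = 5.289, so f = 0.03575.
Darcy-Weisbach: ΔP = f(L/D)(ρV²/2) = 0.03575·(1109/0.5334)·(998.1·2.564²/2) = 0.03575·2079·3280 = 2.438e+05 Pa.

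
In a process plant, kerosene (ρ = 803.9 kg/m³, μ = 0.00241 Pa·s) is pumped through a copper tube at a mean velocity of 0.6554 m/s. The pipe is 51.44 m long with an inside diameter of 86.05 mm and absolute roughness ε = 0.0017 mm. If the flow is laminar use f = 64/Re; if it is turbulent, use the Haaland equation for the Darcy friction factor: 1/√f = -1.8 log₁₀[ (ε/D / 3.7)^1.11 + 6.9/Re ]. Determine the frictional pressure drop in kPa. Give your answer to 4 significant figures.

Reynolds number Re = ρVD/μ = 803.9 · 0.6554 · 0.08605 / 0.00241 = 1.881e+04.
Re > 4000 → turbulent. Relative roughness ε/D = 1.7e-06/0.08605 = 1.98e-05. Haaland: 1/√f = -1.8 log₁₀[(1.98e-05/3.7)^1.11 + 6.9/1.881e+04] = -1.8 log₁₀[1.4e-06 + 0.000367] = 6.181, so f = 0.02617.
Darcy-Weisbach: ΔP = f(L/D)(ρV²/2) = 0.02617·(51.44/0.08605)·(803.9·0.6554²/2) = 0.02617·597.8·172.7 = 2702 Pa.
ΔP = 2702 Pa = 2.702 kPa.

ΔP ≈ 2.702 kPa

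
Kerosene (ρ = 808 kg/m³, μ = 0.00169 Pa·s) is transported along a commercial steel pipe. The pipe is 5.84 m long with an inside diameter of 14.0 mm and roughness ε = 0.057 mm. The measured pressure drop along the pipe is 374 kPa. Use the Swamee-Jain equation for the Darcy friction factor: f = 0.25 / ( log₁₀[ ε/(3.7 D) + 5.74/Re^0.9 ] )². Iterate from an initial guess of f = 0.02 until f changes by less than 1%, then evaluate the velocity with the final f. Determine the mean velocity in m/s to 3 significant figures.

Rearranging Darcy-Weisbach: V = √(2·ΔP·D/(f·L·ρ)). With ε/D = 5.7e-05/0.014 = 0.00407, iterate starting from f = 0.02:
  f = 0.02 → V = √(2·3.74e+05·0.014/(0.02·5.84·808)) = 10.53 m/s; Re = ρVD/μ = 7.051e+04; f → 0.03035
  f = 0.03035 → V = 8.551 m/s; Re = 5.724e+04; f → 0.0307
  f = 0.0307 → V = 8.503 m/s; Re = 5.691e+04; f → 0.03071
Converged (Δf/f < 1%). With the final f = 0.03071: V = √(2·3.74e+05·0.014/(0.03071·5.84·808)) = 8.501 m/s.

V ≈ 8.50 m/s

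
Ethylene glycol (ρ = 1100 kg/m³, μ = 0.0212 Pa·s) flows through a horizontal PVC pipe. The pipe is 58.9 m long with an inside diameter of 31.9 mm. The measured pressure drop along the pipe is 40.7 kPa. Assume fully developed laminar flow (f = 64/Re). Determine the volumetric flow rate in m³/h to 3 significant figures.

Q ≈ 2.98 m³/h

For laminar flow, f = 64/Re with Re = ρVD/μ, so Darcy-Weisbach reduces to ΔP = 32μLV/D². Solving for V: V = ΔP·D²/(32μL) = 4.07e+04·(0.0319)²/(32·0.0212·58.9) = 1.037 m/s.
Check: Re = ρVD/μ = 1100·1.037·0.0319/0.0212 = 1716 < 2300, so the laminar assumption holds.
Q = V·A = 1.037·(π/4·0.0319²) = 0.0008284 m³/s = 2.98 m³/h.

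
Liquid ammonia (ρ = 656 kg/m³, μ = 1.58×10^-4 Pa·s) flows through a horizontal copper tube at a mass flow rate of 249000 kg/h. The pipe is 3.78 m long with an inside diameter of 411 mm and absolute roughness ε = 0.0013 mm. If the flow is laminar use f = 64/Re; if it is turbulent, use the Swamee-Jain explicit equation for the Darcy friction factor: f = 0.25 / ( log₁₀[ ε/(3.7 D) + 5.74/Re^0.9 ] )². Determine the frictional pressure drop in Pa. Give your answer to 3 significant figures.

ΔP ≈ 21.2 Pa

ṁ = 249000 kg/h = 249000/3600 = 69.17 kg/s.
A = πD²/4 = π(0.411)²/4 = 0.1327 m²; mean velocity V = ṁ/(ρA) = 69.17/(656 · 0.1327) = 0.7947 m/s.
Reynolds number Re = ρVD/μ = 656 · 0.7947 · 0.411 / 0.000158 = 1.356e+06.
Re > 4000 → turbulent. Relative roughness ε/D = 1.3e-06/0.411 = 3.16e-06. Swamee-Jain: f = 0.25/(log₁₀[3.16e-06/3.7 + 5.74/1.356e+06^0.9])² = 0.25/(log₁₀[8.55e-07 + 1.74e-05])² = 0.25/(-4.739)² = 0.01113.
Darcy-Weisbach: ΔP = f(L/D)(ρV²/2) = 0.01113·(3.78/0.411)·(656·0.7947²/2) = 0.01113·9.197·207.2 = 21.21 Pa.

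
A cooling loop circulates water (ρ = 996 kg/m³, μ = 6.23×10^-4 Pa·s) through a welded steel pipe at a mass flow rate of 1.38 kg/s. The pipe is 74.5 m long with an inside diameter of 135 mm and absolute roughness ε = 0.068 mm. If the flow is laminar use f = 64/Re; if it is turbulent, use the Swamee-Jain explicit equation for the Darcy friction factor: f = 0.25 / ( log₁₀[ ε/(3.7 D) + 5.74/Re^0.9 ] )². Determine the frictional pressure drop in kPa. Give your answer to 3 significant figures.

A = πD²/4 = π(0.135)²/4 = 0.01431 m²; mean velocity V = ṁ/(ρA) = 1.38/(996 · 0.01431) = 0.0968 m/s.
Reynolds number Re = ρVD/μ = 996 · 0.0968 · 0.135 / 0.000623 = 2.089e+04.
Re > 4000 → turbulent. Relative roughness ε/D = 6.8e-05/0.135 = 0.000504. Swamee-Jain: f = 0.25/(log₁₀[0.000504/3.7 + 5.74/2.089e+04^0.9])² = 0.25/(log₁₀[0.000136 + 0.000743])² = 0.25/(-3.056)² = 0.02677.
Darcy-Weisbach: ΔP = f(L/D)(ρV²/2) = 0.02677·(74.5/0.135)·(996·0.0968²/2) = 0.02677·551.9·4.666 = 68.93 Pa.
ΔP = 68.93 Pa = 0.0689 kPa.

ΔP ≈ 0.0689 kPa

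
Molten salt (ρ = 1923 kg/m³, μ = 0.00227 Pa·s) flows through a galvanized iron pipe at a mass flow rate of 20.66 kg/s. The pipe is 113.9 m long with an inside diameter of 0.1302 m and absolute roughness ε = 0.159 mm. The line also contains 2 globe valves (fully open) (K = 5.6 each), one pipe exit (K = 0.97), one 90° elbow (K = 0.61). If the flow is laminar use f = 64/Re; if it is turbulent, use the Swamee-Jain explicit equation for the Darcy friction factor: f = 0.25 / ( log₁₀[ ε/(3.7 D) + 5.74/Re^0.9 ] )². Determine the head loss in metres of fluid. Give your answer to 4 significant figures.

A = πD²/4 = π(0.1302)²/4 = 0.01331 m²; mean velocity V = ṁ/(ρA) = 20.66/(1923 · 0.01331) = 0.8069 m/s.
Reynolds number Re = ρVD/μ = 1923 · 0.8069 · 0.1302 / 0.00227 = 8.9e+04.
Re > 4000 → turbulent. Relative roughness ε/D = 0.000159/0.1302 = 0.00122. Swamee-Jain: f = 0.25/(log₁₀[0.00122/3.7 + 5.74/8.9e+04^0.9])² = 0.25/(log₁₀[0.00033 + 0.000202])² = 0.25/(-3.274)² = 0.02332.
Total minor-loss coefficient ΣK = 2·5.6 + 1·0.97 + 1·0.61 = 12.8.
ΔP = [f·L/D + ΣK]·(ρV²/2) = [0.02332·113.9/0.1302 + 12.8]·(1923·0.8069²/2) = [20.4 + 12.8]·626.1 = 2.077e+04 Pa.
Head loss h_f = ΔP/(ρg) = 2.077e+04/(1923·9.81) = 1.101 m.

h_f ≈ 1.101 m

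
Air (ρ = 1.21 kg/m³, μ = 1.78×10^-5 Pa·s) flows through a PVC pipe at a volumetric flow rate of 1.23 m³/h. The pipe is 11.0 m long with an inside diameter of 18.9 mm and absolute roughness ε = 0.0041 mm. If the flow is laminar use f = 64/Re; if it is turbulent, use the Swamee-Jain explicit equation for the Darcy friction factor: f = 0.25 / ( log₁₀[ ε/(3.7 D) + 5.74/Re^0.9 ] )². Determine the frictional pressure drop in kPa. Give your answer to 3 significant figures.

Q = 1.23 m³/h = 1.23/3600 = 0.0003417 m³/s.
Cross-sectional area A = πD²/4 = π(0.0189)²/4 = 0.0002806 m²; mean velocity V = Q/A = 0.0003417/0.0002806 = 1.218 m/s.
Reynolds number Re = ρVD/μ = 1.21 · 1.218 · 0.0189 / 1.78e-05 = 1565.
Re < 2300 → laminar flow, so f = 64/Re = 64/1565 = 0.0409 (the turbulent correlation is not needed).
Darcy-Weisbach: ΔP = f(L/D)(ρV²/2) = 0.0409·(11/0.0189)·(1.21·1.218²/2) = 0.0409·582·0.8973 = 21.36 Pa.
ΔP = 21.36 Pa = 0.0214 kPa.

ΔP ≈ 0.0214 kPa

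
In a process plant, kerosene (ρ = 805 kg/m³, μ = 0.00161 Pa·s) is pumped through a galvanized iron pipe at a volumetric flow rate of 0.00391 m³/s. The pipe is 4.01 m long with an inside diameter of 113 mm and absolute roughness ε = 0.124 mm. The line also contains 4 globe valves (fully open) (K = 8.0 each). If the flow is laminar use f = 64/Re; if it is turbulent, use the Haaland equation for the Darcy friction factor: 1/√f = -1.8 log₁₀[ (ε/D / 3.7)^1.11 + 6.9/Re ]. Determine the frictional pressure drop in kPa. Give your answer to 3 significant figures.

ΔP ≈ 2.02 kPa

Cross-sectional area A = πD²/4 = π(0.113)²/4 = 0.01003 m²; mean velocity V = Q/A = 0.00391/0.01003 = 0.3899 m/s.
Reynolds number Re = ρVD/μ = 805 · 0.3899 · 0.113 / 0.00161 = 2.203e+04.
Re > 4000 → turbulent. Relative roughness ε/D = 0.000124/0.113 = 0.0011. Haaland: 1/√f = -1.8 log₁₀[(0.0011/3.7)^1.11 + 6.9/2.203e+04] = -1.8 log₁₀[0.000121 + 0.000313] = 6.051, so f = 0.02731.
Total minor-loss coefficient ΣK = 4·8 = 32.
ΔP = [f·L/D + ΣK]·(ρV²/2) = [0.02731·4.01/0.113 + 32]·(805·0.3899²/2) = [0.9691 + 32]·61.18 = 2017 Pa.
ΔP = 2017 Pa = 2.02 kPa.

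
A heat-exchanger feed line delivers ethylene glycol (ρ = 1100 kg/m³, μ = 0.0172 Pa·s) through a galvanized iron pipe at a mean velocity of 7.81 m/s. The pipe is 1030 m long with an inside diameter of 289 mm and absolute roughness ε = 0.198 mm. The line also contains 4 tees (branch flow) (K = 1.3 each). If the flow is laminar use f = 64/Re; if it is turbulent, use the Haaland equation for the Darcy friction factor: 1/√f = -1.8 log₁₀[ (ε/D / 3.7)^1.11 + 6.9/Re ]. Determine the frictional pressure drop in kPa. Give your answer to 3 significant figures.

ΔP ≈ 2570 kPa

Reynolds number Re = ρVD/μ = 1100 · 7.81 · 0.289 / 0.0172 = 1.443e+05.
Re > 4000 → turbulent. Relative roughness ε/D = 0.000198/0.289 = 0.000685. Haaland: 1/√f = -1.8 log₁₀[(0.000685/3.7)^1.11 + 6.9/1.443e+05] = -1.8 log₁₀[7.19e-05 + 4.78e-05] = 7.059, so f = 0.02007.
Total minor-loss coefficient ΣK = 4·1.3 = 5.2.
ΔP = [f·L/D + ΣK]·(ρV²/2) = [0.02007·1030/0.289 + 5.2]·(1100·7.81²/2) = [71.52 + 5.2]·3.355e+04 = 2.574e+06 Pa.
ΔP = 2.574e+06 Pa = 2570 kPa.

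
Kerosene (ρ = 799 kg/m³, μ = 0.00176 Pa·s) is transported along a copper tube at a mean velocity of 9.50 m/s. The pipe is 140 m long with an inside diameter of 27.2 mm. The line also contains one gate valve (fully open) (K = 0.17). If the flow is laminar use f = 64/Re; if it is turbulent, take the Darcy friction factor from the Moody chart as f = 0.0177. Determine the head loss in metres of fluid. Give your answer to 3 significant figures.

Reynolds number Re = ρVD/μ = 799 · 9.5 · 0.0272 / 0.00176 = 1.173e+05.
Re > 4000 → turbulent; use the Moody-chart value f = 0.0177.
Total minor-loss coefficient ΣK = 1·0.17 = 0.17.
ΔP = [f·L/D + ΣK]·(ρV²/2) = [0.0177·140/0.0272 + 0.17]·(799·9.5²/2) = [91.1 + 0.17]·3.605e+04 = 3.291e+06 Pa.
Head loss h_f = ΔP/(ρg) = 3.291e+06/(799·9.81) = 420 m.

h_f ≈ 420 m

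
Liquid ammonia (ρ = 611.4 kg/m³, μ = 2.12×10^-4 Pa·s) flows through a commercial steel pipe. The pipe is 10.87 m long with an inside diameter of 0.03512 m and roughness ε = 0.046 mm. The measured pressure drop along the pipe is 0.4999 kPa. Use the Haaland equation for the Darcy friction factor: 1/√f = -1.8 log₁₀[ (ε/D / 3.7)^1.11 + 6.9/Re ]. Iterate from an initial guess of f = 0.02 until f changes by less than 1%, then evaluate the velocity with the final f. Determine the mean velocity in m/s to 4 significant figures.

V ≈ 0.4618 m/s

Rearranging Darcy-Weisbach: V = √(2·ΔP·D/(f·L·ρ)). With ε/D = 4.6e-05/0.03512 = 0.00131, iterate starting from f = 0.02:
  f = 0.02 → V = √(2·499.9·0.03512/(0.02·10.87·611.4)) = 0.514 m/s; Re = ρVD/μ = 5.206e+04; f → 0.02446
  f = 0.02446 → V = 0.4648 m/s; Re = 4.708e+04; f → 0.02475
  f = 0.02475 → V = 0.462 m/s; Re = 4.68e+04; f → 0.02477
Converged (Δf/f < 1%). With the final f = 0.02477: V = √(2·499.9·0.03512/(0.02477·10.87·611.4)) = 0.4618 m/s.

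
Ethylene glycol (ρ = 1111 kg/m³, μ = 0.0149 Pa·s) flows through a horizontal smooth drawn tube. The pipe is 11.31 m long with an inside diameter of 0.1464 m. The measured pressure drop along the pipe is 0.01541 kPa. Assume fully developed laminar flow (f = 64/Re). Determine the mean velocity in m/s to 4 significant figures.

For laminar flow, f = 64/Re with Re = ρVD/μ, so Darcy-Weisbach reduces to ΔP = 32μLV/D². Solving for V: V = ΔP·D²/(32μL) = 15.41·(0.1464)²/(32·0.0149·11.31) = 0.06125 m/s.
Check: Re = ρVD/μ = 1111·0.06125·0.1464/0.0149 = 668.6 < 2300, so the laminar assumption holds.

V ≈ 0.06125 m/s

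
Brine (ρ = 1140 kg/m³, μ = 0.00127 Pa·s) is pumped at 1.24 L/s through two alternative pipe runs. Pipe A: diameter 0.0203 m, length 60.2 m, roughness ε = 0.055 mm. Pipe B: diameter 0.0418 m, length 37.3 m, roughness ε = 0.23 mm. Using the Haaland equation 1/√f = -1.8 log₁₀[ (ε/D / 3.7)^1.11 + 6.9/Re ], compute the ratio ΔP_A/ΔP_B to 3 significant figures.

ΔP_A/ΔP_B ≈ 48.4

Pipe A: V = Q/A = 0.00124/0.0003237 = 3.831 m/s; Re = 6.981e+04; ε/D = 0.00271; Haaland → f = 0.02723; ΔP_A = f(L/D)(ρV²/2) = 6.756e+05 Pa.
Pipe B: V = Q/A = 0.00124/0.001372 = 0.9036 m/s; Re = 3.39e+04; ε/D = 0.0055; Haaland → f = 0.03359; ΔP_B = f(L/D)(ρV²/2) = 1.395e+04 Pa.
ΔP_A/ΔP_B = 6.756e+05/1.395e+04 = 48.4.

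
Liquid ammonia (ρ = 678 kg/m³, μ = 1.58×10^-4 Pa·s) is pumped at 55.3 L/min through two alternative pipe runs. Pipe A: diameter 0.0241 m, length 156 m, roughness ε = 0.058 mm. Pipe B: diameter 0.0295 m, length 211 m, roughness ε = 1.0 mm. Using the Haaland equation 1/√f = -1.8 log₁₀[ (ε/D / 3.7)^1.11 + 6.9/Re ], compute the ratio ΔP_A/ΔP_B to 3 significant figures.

ΔP_A/ΔP_B ≈ 0.851

Pipe A: V = Q/A = 0.0009217/0.0004562 = 2.02 m/s; Re = 2.089e+05; ε/D = 0.00241; Haaland → f = 0.02533; ΔP_A = f(L/D)(ρV²/2) = 2.269e+05 Pa.
Pipe B: V = Q/A = 0.0009217/0.0006835 = 1.348 m/s; Re = 1.707e+05; ε/D = 0.0339; Haaland → f = 0.06048; ΔP_B = f(L/D)(ρV²/2) = 2.667e+05 Pa.
ΔP_A/ΔP_B = 2.269e+05/2.667e+05 = 0.851.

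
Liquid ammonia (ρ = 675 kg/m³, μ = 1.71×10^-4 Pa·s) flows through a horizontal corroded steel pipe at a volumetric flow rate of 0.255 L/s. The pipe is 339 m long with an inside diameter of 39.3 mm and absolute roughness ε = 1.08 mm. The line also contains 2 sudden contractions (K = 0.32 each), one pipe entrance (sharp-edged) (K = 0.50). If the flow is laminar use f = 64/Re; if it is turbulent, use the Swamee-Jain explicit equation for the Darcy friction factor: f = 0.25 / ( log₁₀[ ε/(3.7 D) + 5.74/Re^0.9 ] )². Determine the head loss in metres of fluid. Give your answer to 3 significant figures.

h_f ≈ 1.10 m

Q = 0.255 L/s = 0.255/1000 = 0.000255 m³/s.
Cross-sectional area A = πD²/4 = π(0.0393)²/4 = 0.001213 m²; mean velocity V = Q/A = 0.000255/0.001213 = 0.2102 m/s.
Reynolds number Re = ρVD/μ = 675 · 0.2102 · 0.0393 / 0.000171 = 3.261e+04.
Re > 4000 → turbulent. Relative roughness ε/D = 0.00108/0.0393 = 0.0275. Swamee-Jain: f = 0.25/(log₁₀[0.0275/3.7 + 5.74/3.261e+04^0.9])² = 0.25/(log₁₀[0.00743 + 0.000498])² = 0.25/(-2.101)² = 0.05663.
Total minor-loss coefficient ΣK = 2·0.32 + 1·0.5 = 1.14.
ΔP = [f·L/D + ΣK]·(ρV²/2) = [0.05663·339/0.0393 + 1.14]·(675·0.2102²/2) = [488.5 + 1.14]·14.91 = 7303 Pa.
Head loss h_f = ΔP/(ρg) = 7303/(675·9.81) = 1.10 m.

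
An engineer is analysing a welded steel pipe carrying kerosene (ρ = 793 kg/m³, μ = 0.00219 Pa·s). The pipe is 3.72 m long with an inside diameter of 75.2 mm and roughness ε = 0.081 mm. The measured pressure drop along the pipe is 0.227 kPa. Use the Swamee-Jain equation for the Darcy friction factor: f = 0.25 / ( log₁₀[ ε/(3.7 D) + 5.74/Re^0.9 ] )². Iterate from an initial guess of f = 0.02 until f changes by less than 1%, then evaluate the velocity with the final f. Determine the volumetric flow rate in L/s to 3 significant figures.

Rearranging Darcy-Weisbach: V = √(2·ΔP·D/(f·L·ρ)). With ε/D = 8.1e-05/0.0752 = 0.00108, iterate starting from f = 0.02:
  f = 0.02 → V = √(2·227·0.0752/(0.02·3.72·793)) = 0.7607 m/s; Re = ρVD/μ = 2.071e+04; f → 0.02809
  f = 0.02809 → V = 0.6418 m/s; Re = 1.748e+04; f → 0.02904
  f = 0.02904 → V = 0.6313 m/s; Re = 1.719e+04; f → 0.02913
Converged (Δf/f < 1%). With the final f = 0.02913: V = √(2·227·0.0752/(0.02913·3.72·793)) = 0.6303 m/s.
Q = V·A = 0.6303·(π/4·0.0752²) = 0.002799 m³/s = 2.80 L/s.

Q ≈ 2.80 L/s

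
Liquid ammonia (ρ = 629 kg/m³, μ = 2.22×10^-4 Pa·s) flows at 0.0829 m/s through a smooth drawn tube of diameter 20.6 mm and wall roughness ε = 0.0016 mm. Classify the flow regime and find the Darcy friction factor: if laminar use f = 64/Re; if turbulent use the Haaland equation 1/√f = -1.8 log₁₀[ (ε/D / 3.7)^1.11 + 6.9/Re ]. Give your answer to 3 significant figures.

Re = ρVD/μ = 629·0.0829·0.0206/0.000222 = 4839.
Re > 4000 → turbulent. ε/D = 1.6e-06/0.0206 = 7.77e-05; Haaland: 1/√f = -1.8 log₁₀[6.42e-06 + 0.00143] = 5.119, so f = 0.03816.

f ≈ 0.0382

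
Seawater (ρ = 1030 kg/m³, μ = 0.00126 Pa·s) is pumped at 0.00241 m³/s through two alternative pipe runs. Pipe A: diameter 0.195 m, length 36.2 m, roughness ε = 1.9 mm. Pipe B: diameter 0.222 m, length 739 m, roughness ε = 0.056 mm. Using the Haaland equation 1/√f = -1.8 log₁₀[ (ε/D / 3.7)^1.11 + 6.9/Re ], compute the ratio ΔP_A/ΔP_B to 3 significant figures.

Pipe A: V = Q/A = 0.00241/0.02986 = 0.0807 m/s; Re = 1.286e+04; ε/D = 0.00974; Haaland → f = 0.04173; ΔP_A = f(L/D)(ρV²/2) = 25.98 Pa.
Pipe B: V = Q/A = 0.00241/0.03871 = 0.06226 m/s; Re = 1.13e+04; ε/D = 0.000252; Haaland → f = 0.03019; ΔP_B = f(L/D)(ρV²/2) = 200.6 Pa.
ΔP_A/ΔP_B = 25.98/200.6 = 0.129.

ΔP_A/ΔP_B ≈ 0.129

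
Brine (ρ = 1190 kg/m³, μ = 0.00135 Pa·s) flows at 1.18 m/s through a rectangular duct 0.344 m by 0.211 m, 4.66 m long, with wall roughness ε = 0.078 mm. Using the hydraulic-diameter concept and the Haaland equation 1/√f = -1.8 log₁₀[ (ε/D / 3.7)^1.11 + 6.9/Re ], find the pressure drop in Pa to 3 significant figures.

ΔP ≈ 250 Pa

Hydraulic diameter D_h = 4A/P = 4·(0.344·0.211)/(2·(0.344+0.211)) = 0.2903/1.11 = 0.2616 m.
Re = ρVD_h/μ = 1190·1.18·0.2616/0.00135 = 2.721e+05.
ε/D_h = 7.8e-05/0.2616 = 0.000298; Haaland gives 1/√f = -1.8 log₁₀[2.86e-05+2.54e-05] = 7.683, so f = 0.01694.
ΔP = f(L/D_h)(ρV²/2) = 0.01694·4.66/0.2616·828.5 = 250.1 Pa.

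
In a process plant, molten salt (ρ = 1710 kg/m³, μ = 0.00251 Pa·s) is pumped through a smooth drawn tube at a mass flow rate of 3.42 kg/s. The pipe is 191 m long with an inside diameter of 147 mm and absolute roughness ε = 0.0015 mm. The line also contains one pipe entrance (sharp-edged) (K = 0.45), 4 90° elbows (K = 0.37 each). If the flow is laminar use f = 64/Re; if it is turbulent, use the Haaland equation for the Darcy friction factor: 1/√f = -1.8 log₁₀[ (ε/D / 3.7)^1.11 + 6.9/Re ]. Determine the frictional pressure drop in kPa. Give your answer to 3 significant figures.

A = πD²/4 = π(0.147)²/4 = 0.01697 m²; mean velocity V = ṁ/(ρA) = 3.42/(1710 · 0.01697) = 0.1178 m/s.
Reynolds number Re = ρVD/μ = 1710 · 0.1178 · 0.147 / 0.00251 = 1.18e+04.
Re > 4000 → turbulent. Relative roughness ε/D = 1.5e-06/0.147 = 1.02e-05. Haaland: 1/√f = -1.8 log₁₀[(1.02e-05/3.7)^1.11 + 6.9/1.18e+04] = -1.8 log₁₀[6.75e-07 + 0.000585] = 5.819, so f = 0.02954.
Total minor-loss coefficient ΣK = 1·0.45 + 4·0.37 = 1.93.
ΔP = [f·L/D + ΣK]·(ρV²/2) = [0.02954·191/0.147 + 1.93]·(1710·0.1178²/2) = [38.38 + 1.93]·11.87 = 478.6 Pa.
ΔP = 478.6 Pa = 0.479 kPa.

ΔP ≈ 0.479 kPa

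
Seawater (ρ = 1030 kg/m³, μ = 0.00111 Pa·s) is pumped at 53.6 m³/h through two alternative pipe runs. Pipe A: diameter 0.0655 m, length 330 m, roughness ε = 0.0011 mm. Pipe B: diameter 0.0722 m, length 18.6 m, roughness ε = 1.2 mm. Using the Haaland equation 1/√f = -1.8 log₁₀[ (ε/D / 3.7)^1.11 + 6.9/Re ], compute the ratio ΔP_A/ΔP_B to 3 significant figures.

Pipe A: V = Q/A = 0.01489/0.00337 = 4.419 m/s; Re = 2.686e+05; ε/D = 1.68e-05; Haaland → f = 0.01477; ΔP_A = f(L/D)(ρV²/2) = 7.484e+05 Pa.
Pipe B: V = Q/A = 0.01489/0.004094 = 3.637 m/s; Re = 2.436e+05; ε/D = 0.0166; Haaland → f = 0.04563; ΔP_B = f(L/D)(ρV²/2) = 8.006e+04 Pa.
ΔP_A/ΔP_B = 7.484e+05/8.006e+04 = 9.35.

ΔP_A/ΔP_B ≈ 9.35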